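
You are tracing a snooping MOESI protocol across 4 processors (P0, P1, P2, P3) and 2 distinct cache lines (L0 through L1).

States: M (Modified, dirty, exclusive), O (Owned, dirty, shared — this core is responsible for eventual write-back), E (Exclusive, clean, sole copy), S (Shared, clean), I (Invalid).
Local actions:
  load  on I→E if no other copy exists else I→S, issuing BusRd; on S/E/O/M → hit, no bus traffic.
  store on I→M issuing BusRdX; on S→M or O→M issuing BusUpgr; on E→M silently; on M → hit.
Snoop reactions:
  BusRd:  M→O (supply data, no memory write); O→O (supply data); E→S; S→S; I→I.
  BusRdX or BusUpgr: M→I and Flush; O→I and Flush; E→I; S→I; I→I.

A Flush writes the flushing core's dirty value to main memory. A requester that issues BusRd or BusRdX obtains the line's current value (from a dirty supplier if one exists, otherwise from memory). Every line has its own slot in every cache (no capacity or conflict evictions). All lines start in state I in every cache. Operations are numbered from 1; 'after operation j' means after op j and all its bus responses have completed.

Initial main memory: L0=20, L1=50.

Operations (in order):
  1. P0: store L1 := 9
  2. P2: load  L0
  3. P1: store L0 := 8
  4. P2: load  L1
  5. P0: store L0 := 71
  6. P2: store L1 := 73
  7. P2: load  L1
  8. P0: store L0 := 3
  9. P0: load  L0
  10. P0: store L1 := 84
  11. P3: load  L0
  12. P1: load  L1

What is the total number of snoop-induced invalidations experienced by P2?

step 1: P0: store L1 := 9  ⟶  MIII  (L1)  txn=BusRdX  M[L1]=50
step 2: P2: load  L0  ⟶  IIEI  (L0)  txn=BusRd  M[L0]=20
step 3: P1: store L0 := 8  ⟶  IMII  (L0)  txn=BusRdX  M[L0]=20
step 4: P2: load  L1  ⟶  OISI  (L1)  txn=BusRd  M[L1]=50
step 5: P0: store L0 := 71  ⟶  MIII  (L0)  txn=BusRdX+Flush  M[L0]=8
step 6: P2: store L1 := 73  ⟶  IIMI  (L1)  txn=BusUpgr+Flush  M[L1]=9
step 7: P2: load  L1  ⟶  IIMI  (L1)  txn=∅  M[L1]=9
step 8: P0: store L0 := 3  ⟶  MIII  (L0)  txn=∅  M[L0]=8
step 9: P0: load  L0  ⟶  MIII  (L0)  txn=∅  M[L0]=8
step 10: P0: store L1 := 84  ⟶  MIII  (L1)  txn=BusRdX+Flush  M[L1]=73
step 11: P3: load  L0  ⟶  OIIS  (L0)  txn=BusRd  M[L0]=8
step 12: P1: load  L1  ⟶  OSII  (L1)  txn=BusRd  M[L1]=73

invalidations = 2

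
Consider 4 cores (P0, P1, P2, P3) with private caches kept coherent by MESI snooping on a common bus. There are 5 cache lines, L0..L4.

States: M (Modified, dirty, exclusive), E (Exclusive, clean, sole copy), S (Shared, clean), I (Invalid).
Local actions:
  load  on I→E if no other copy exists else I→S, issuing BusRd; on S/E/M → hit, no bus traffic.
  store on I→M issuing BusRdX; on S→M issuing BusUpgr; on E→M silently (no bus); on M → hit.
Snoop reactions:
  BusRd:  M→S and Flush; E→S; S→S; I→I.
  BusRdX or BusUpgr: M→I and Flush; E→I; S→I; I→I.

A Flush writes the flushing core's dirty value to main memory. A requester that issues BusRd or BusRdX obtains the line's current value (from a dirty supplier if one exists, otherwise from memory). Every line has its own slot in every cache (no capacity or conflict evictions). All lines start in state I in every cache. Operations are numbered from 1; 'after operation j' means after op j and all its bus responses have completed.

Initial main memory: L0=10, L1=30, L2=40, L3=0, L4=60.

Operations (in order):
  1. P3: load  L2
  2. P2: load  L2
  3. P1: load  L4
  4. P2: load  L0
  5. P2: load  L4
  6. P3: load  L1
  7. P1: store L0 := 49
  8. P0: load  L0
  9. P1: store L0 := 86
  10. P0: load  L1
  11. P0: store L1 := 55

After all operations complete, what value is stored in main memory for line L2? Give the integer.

step 1: P3: load  L2  ⟶  IIIE  (L2)  txn=BusRd  M[L2]=40
step 2: P2: load  L2  ⟶  IISS  (L2)  txn=BusRd  M[L2]=40
step 3: P1: load  L4  ⟶  IEII  (L4)  txn=BusRd  M[L4]=60
step 4: P2: load  L0  ⟶  IIEI  (L0)  txn=BusRd  M[L0]=10
step 5: P2: load  L4  ⟶  ISSI  (L4)  txn=BusRd  M[L4]=60
step 6: P3: load  L1  ⟶  IIIE  (L1)  txn=BusRd  M[L1]=30
step 7: P1: store L0 := 49  ⟶  IMII  (L0)  txn=BusRdX  M[L0]=10
step 8: P0: load  L0  ⟶  SSII  (L0)  txn=BusRd+Flush  M[L0]=49
step 9: P1: store L0 := 86  ⟶  IMII  (L0)  txn=BusUpgr  M[L0]=49
step 10: P0: load  L1  ⟶  SIIS  (L1)  txn=BusRd  M[L1]=30
step 11: P0: store L1 := 55  ⟶  MIII  (L1)  txn=BusUpgr  M[L1]=30

memory[L2] = 40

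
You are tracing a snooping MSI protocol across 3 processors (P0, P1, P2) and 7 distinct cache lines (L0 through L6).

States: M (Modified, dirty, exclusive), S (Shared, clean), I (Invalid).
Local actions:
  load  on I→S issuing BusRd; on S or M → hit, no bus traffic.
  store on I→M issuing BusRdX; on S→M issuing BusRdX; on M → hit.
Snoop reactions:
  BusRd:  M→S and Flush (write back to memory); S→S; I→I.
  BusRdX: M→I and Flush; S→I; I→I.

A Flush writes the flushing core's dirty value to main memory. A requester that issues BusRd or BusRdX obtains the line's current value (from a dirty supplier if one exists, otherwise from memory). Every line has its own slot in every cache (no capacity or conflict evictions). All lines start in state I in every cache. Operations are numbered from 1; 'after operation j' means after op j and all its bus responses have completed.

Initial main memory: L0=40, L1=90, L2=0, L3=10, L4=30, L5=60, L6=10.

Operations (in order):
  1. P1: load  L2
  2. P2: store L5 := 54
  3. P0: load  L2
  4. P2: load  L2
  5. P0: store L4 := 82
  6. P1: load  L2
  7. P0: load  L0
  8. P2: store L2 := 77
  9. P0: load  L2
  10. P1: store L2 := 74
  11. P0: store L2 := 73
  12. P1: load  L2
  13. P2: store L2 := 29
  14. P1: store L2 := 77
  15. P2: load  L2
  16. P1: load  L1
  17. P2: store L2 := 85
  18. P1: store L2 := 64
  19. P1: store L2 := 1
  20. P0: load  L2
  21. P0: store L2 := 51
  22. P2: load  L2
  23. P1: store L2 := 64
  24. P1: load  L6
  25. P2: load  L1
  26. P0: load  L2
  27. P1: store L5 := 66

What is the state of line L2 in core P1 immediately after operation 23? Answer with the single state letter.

[1] P1: load  L2 | P0:I, P1:S(0), P2:I | bus: BusRd
[2] P2: store L5 := 54 | P0:I, P1:I, P2:M(54) | bus: BusRdX
[3] P0: load  L2 | P0:S(0), P1:S(0), P2:I | bus: BusRd
[4] P2: load  L2 | P0:S(0), P1:S(0), P2:S(0) | bus: BusRd
[5] P0: store L4 := 82 | P0:M(82), P1:I, P2:I | bus: BusRdX
[6] P1: load  L2 | P0:S(0), P1:S(0), P2:S(0) | bus: none
[7] P0: load  L0 | P0:S(40), P1:I, P2:I | bus: BusRd
[8] P2: store L2 := 77 | P0:I, P1:I, P2:M(77) | bus: BusRdX
[9] P0: load  L2 | P0:S(77), P1:I, P2:S(77) | bus: BusRd,Flush
[10] P1: store L2 := 74 | P0:I, P1:M(74), P2:I | bus: BusRdX
[11] P0: store L2 := 73 | P0:M(73), P1:I, P2:I | bus: BusRdX,Flush
[12] P1: load  L2 | P0:S(73), P1:S(73), P2:I | bus: BusRd,Flush
[13] P2: store L2 := 29 | P0:I, P1:I, P2:M(29) | bus: BusRdX
[14] P1: store L2 := 77 | P0:I, P1:M(77), P2:I | bus: BusRdX,Flush
[15] P2: load  L2 | P0:I, P1:S(77), P2:S(77) | bus: BusRd,Flush
[16] P1: load  L1 | P0:I, P1:S(90), P2:I | bus: BusRd
[17] P2: store L2 := 85 | P0:I, P1:I, P2:M(85) | bus: BusRdX
[18] P1: store L2 := 64 | P0:I, P1:M(64), P2:I | bus: BusRdX,Flush
[19] P1: store L2 := 1 | P0:I, P1:M(1), P2:I | bus: none
[20] P0: load  L2 | P0:S(1), P1:S(1), P2:I | bus: BusRd,Flush
[21] P0: store L2 := 51 | P0:M(51), P1:I, P2:I | bus: BusRdX
[22] P2: load  L2 | P0:S(51), P1:I, P2:S(51) | bus: BusRd,Flush
[23] P1: store L2 := 64 | P0:I, P1:M(64), P2:I | bus: BusRdX
[24] P1: load  L6 | P0:I, P1:S(10), P2:I | bus: BusRd
[25] P2: load  L1 | P0:I, P1:S(90), P2:S(90) | bus: BusRd
[26] P0: load  L2 | P0:S(64), P1:S(64), P2:I | bus: BusRd,Flush
[27] P1: store L5 := 66 | P0:I, P1:M(66), P2:I | bus: BusRdX,Flush

state = M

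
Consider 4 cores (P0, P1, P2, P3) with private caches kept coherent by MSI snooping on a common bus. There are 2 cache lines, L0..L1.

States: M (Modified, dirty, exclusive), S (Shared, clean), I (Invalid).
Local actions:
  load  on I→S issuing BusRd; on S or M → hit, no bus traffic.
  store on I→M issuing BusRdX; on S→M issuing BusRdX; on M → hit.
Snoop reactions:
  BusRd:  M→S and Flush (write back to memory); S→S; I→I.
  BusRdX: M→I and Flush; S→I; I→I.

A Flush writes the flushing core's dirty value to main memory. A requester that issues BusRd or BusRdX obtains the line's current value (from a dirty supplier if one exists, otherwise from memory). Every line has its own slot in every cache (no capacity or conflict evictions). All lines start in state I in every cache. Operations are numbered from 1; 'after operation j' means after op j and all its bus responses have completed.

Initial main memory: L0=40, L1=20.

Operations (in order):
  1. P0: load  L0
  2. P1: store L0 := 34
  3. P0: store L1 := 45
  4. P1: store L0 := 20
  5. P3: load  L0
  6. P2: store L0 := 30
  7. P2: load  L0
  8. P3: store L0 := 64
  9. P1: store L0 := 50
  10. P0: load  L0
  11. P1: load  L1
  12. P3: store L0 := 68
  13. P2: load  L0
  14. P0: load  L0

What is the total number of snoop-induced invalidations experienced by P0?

invalidations = 2

step 1: P0: load  L0  ⟶  SIII  (L0)  txn=BusRd  M[L0]=40
step 2: P1: store L0 := 34  ⟶  IMII  (L0)  txn=BusRdX  M[L0]=40
step 3: P0: store L1 := 45  ⟶  MIII  (L1)  txn=BusRdX  M[L1]=20
step 4: P1: store L0 := 20  ⟶  IMII  (L0)  txn=∅  M[L0]=40
step 5: P3: load  L0  ⟶  ISIS  (L0)  txn=BusRd+Flush  M[L0]=20
step 6: P2: store L0 := 30  ⟶  IIMI  (L0)  txn=BusRdX  M[L0]=20
step 7: P2: load  L0  ⟶  IIMI  (L0)  txn=∅  M[L0]=20
step 8: P3: store L0 := 64  ⟶  IIIM  (L0)  txn=BusRdX+Flush  M[L0]=30
step 9: P1: store L0 := 50  ⟶  IMII  (L0)  txn=BusRdX+Flush  M[L0]=64
step 10: P0: load  L0  ⟶  SSII  (L0)  txn=BusRd+Flush  M[L0]=50
step 11: P1: load  L1  ⟶  SSII  (L1)  txn=BusRd+Flush  M[L1]=45
step 12: P3: store L0 := 68  ⟶  IIIM  (L0)  txn=BusRdX  M[L0]=50
step 13: P2: load  L0  ⟶  IISS  (L0)  txn=BusRd+Flush  M[L0]=68
step 14: P0: load  L0  ⟶  SISS  (L0)  txn=BusRd  M[L0]=68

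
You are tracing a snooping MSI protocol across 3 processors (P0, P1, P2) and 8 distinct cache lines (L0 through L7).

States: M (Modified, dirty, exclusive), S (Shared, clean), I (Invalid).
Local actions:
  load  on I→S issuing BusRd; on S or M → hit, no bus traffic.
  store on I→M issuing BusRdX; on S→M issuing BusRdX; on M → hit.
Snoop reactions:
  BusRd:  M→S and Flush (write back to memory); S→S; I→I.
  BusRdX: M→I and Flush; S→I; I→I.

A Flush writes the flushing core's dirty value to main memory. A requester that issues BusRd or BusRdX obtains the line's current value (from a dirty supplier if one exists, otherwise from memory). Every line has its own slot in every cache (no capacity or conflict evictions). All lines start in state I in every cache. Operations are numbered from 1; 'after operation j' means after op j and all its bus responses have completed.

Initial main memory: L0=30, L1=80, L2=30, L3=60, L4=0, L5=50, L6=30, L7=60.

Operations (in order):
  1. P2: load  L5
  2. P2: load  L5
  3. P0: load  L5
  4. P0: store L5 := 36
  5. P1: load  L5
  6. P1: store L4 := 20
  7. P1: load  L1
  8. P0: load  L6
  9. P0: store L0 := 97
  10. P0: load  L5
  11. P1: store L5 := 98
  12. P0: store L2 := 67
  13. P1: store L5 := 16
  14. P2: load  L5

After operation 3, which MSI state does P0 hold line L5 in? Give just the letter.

state = S

step 1: P2: load  L5  ⟶  IIS  (L5)  txn=BusRd  M[L5]=50
step 2: P2: load  L5  ⟶  IIS  (L5)  txn=∅  M[L5]=50
step 3: P0: load  L5  ⟶  SIS  (L5)  txn=BusRd  M[L5]=50
step 4: P0: store L5 := 36  ⟶  MII  (L5)  txn=BusRdX  M[L5]=50
step 5: P1: load  L5  ⟶  SSI  (L5)  txn=BusRd+Flush  M[L5]=36
step 6: P1: store L4 := 20  ⟶  IMI  (L4)  txn=BusRdX  M[L4]=0
step 7: P1: load  L1  ⟶  ISI  (L1)  txn=BusRd  M[L1]=80
step 8: P0: load  L6  ⟶  SII  (L6)  txn=BusRd  M[L6]=30
step 9: P0: store L0 := 97  ⟶  MII  (L0)  txn=BusRdX  M[L0]=30
step 10: P0: load  L5  ⟶  SSI  (L5)  txn=∅  M[L5]=36
step 11: P1: store L5 := 98  ⟶  IMI  (L5)  txn=BusRdX  M[L5]=36
step 12: P0: store L2 := 67  ⟶  MII  (L2)  txn=BusRdX  M[L2]=30
step 13: P1: store L5 := 16  ⟶  IMI  (L5)  txn=∅  M[L5]=36
step 14: P2: load  L5  ⟶  ISS  (L5)  txn=BusRd+Flush  M[L5]=16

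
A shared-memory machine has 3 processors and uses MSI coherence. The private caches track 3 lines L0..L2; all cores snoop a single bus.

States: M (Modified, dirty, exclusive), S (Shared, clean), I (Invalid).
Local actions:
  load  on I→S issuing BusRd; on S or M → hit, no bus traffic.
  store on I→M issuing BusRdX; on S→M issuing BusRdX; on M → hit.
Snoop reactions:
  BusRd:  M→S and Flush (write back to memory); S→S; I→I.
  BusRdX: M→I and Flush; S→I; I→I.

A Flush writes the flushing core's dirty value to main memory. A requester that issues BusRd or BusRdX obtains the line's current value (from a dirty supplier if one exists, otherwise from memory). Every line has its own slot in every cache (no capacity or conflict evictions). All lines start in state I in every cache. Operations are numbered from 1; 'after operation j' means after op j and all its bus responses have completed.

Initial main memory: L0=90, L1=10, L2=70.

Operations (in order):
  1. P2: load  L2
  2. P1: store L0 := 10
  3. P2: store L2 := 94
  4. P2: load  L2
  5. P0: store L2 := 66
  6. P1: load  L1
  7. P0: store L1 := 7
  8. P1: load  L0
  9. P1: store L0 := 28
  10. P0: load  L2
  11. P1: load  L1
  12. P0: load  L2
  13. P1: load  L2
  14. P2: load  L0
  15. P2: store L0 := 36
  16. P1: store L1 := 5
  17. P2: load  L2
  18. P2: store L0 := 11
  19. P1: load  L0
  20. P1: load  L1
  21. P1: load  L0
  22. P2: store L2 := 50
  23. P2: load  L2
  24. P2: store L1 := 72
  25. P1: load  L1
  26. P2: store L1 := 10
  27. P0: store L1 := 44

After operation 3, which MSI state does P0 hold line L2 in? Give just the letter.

  op1 P2: load  L2 → I/I/S on L2; bus BusRd; mem=70
  op2 P1: store L0 := 10 → I/M/I on L0; bus BusRdX; mem=90
  op3 P2: store L2 := 94 → I/I/M on L2; bus BusRdX; mem=70
  op4 P2: load  L2 → I/I/M on L2; bus (none); mem=70
  op5 P0: store L2 := 66 → M/I/I on L2; bus BusRdX Flush; mem=94
  op6 P1: load  L1 → I/S/I on L1; bus BusRd; mem=10
  op7 P0: store L1 := 7 → M/I/I on L1; bus BusRdX; mem=10
  op8 P1: load  L0 → I/M/I on L0; bus (none); mem=90
  op9 P1: store L0 := 28 → I/M/I on L0; bus (none); mem=90
  op10 P0: load  L2 → M/I/I on L2; bus (none); mem=94
  op11 P1: load  L1 → S/S/I on L1; bus BusRd Flush; mem=7
  op12 P0: load  L2 → M/I/I on L2; bus (none); mem=94
  op13 P1: load  L2 → S/S/I on L2; bus BusRd Flush; mem=66
  op14 P2: load  L0 → I/S/S on L0; bus BusRd Flush; mem=28
  op15 P2: store L0 := 36 → I/I/M on L0; bus BusRdX; mem=28
  op16 P1: store L1 := 5 → I/M/I on L1; bus BusRdX; mem=7
  op17 P2: load  L2 → S/S/S on L2; bus BusRd; mem=66
  op18 P2: store L0 := 11 → I/I/M on L0; bus (none); mem=28
  op19 P1: load  L0 → I/S/S on L0; bus BusRd Flush; mem=11
  op20 P1: load  L1 → I/M/I on L1; bus (none); mem=7
  op21 P1: load  L0 → I/S/S on L0; bus (none); mem=11
  op22 P2: store L2 := 50 → I/I/M on L2; bus BusRdX; mem=66
  op23 P2: load  L2 → I/I/M on L2; bus (none); mem=66
  op24 P2: store L1 := 72 → I/I/M on L1; bus BusRdX Flush; mem=5
  op25 P1: load  L1 → I/S/S on L1; bus BusRd Flush; mem=72
  op26 P2: store L1 := 10 → I/I/M on L1; bus BusRdX; mem=72
  op27 P0: store L1 := 44 → M/I/I on L1; bus BusRdX Flush; mem=10

state = I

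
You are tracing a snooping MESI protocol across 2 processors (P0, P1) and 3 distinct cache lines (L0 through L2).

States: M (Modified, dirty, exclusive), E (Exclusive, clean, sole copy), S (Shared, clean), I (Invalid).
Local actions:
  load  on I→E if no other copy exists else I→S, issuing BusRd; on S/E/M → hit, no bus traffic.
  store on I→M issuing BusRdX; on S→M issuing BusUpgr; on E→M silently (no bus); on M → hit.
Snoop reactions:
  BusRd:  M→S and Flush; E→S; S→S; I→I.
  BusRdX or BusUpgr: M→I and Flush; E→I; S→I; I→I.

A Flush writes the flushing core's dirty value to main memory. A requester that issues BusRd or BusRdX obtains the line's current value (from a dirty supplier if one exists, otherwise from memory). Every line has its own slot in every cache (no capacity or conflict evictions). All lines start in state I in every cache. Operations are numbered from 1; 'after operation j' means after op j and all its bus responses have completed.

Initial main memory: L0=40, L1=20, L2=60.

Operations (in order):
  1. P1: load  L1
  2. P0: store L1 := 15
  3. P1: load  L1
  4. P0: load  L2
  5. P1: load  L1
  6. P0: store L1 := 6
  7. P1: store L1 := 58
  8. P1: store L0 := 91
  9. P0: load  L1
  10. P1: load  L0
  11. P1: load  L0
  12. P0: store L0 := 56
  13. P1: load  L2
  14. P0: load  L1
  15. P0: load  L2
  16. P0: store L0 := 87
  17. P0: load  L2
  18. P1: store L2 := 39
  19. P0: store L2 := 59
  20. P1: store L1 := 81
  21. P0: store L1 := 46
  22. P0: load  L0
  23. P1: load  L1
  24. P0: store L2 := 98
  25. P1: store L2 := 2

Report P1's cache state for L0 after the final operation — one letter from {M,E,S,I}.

[1] P1: load  L1 | P0:I, P1:E(20) | bus: BusRd
[2] P0: store L1 := 15 | P0:M(15), P1:I | bus: BusRdX
[3] P1: load  L1 | P0:S(15), P1:S(15) | bus: BusRd,Flush
[4] P0: load  L2 | P0:E(60), P1:I | bus: BusRd
[5] P1: load  L1 | P0:S(15), P1:S(15) | bus: none
[6] P0: store L1 := 6 | P0:M(6), P1:I | bus: BusUpgr
[7] P1: store L1 := 58 | P0:I, P1:M(58) | bus: BusRdX,Flush
[8] P1: store L0 := 91 | P0:I, P1:M(91) | bus: BusRdX
[9] P0: load  L1 | P0:S(58), P1:S(58) | bus: BusRd,Flush
[10] P1: load  L0 | P0:I, P1:M(91) | bus: none
[11] P1: load  L0 | P0:I, P1:M(91) | bus: none
[12] P0: store L0 := 56 | P0:M(56), P1:I | bus: BusRdX,Flush
[13] P1: load  L2 | P0:S(60), P1:S(60) | bus: BusRd
[14] P0: load  L1 | P0:S(58), P1:S(58) | bus: none
[15] P0: load  L2 | P0:S(60), P1:S(60) | bus: none
[16] P0: store L0 := 87 | P0:M(87), P1:I | bus: none
[17] P0: load  L2 | P0:S(60), P1:S(60) | bus: none
[18] P1: store L2 := 39 | P0:I, P1:M(39) | bus: BusUpgr
[19] P0: store L2 := 59 | P0:M(59), P1:I | bus: BusRdX,Flush
[20] P1: store L1 := 81 | P0:I, P1:M(81) | bus: BusUpgr
[21] P0: store L1 := 46 | P0:M(46), P1:I | bus: BusRdX,Flush
[22] P0: load  L0 | P0:M(87), P1:I | bus: none
[23] P1: load  L1 | P0:S(46), P1:S(46) | bus: BusRd,Flush
[24] P0: store L2 := 98 | P0:M(98), P1:I | bus: none
[25] P1: store L2 := 2 | P0:I, P1:M(2) | bus: BusRdX,Flush

state = I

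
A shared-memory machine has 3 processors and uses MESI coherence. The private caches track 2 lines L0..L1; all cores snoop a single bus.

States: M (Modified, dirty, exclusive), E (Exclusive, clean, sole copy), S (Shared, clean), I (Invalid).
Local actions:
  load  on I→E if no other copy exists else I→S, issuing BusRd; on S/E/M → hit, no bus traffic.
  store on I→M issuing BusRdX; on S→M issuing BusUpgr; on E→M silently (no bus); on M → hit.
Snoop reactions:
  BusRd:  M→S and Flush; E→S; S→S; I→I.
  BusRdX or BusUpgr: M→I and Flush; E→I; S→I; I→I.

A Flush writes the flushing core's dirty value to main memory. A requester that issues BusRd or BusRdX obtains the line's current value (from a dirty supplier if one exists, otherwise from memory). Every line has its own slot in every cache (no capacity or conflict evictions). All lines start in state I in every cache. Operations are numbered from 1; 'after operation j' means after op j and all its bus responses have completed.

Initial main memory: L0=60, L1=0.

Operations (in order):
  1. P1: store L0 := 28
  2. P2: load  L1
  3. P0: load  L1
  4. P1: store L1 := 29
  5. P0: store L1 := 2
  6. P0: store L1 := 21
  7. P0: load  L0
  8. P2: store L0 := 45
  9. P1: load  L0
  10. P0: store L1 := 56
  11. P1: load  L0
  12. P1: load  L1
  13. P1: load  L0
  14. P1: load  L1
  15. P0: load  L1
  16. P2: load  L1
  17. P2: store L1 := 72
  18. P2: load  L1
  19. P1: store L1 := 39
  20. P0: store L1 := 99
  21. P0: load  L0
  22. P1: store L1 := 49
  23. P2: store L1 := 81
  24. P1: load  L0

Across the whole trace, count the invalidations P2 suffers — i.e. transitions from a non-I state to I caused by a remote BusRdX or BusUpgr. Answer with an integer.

invalidations = 2

  op1 P1: store L0 := 28 → I/M/I on L0; bus BusRdX; mem=60
  op2 P2: load  L1 → I/I/E on L1; bus BusRd; mem=0
  op3 P0: load  L1 → S/I/S on L1; bus BusRd; mem=0
  op4 P1: store L1 := 29 → I/M/I on L1; bus BusRdX; mem=0
  op5 P0: store L1 := 2 → M/I/I on L1; bus BusRdX Flush; mem=29
  op6 P0: store L1 := 21 → M/I/I on L1; bus (none); mem=29
  op7 P0: load  L0 → S/S/I on L0; bus BusRd Flush; mem=28
  op8 P2: store L0 := 45 → I/I/M on L0; bus BusRdX; mem=28
  op9 P1: load  L0 → I/S/S on L0; bus BusRd Flush; mem=45
  op10 P0: store L1 := 56 → M/I/I on L1; bus (none); mem=29
  op11 P1: load  L0 → I/S/S on L0; bus (none); mem=45
  op12 P1: load  L1 → S/S/I on L1; bus BusRd Flush; mem=56
  op13 P1: load  L0 → I/S/S on L0; bus (none); mem=45
  op14 P1: load  L1 → S/S/I on L1; bus (none); mem=56
  op15 P0: load  L1 → S/S/I on L1; bus (none); mem=56
  op16 P2: load  L1 → S/S/S on L1; bus BusRd; mem=56
  op17 P2: store L1 := 72 → I/I/M on L1; bus BusUpgr; mem=56
  op18 P2: load  L1 → I/I/M on L1; bus (none); mem=56
  op19 P1: store L1 := 39 → I/M/I on L1; bus BusRdX Flush; mem=72
  op20 P0: store L1 := 99 → M/I/I on L1; bus BusRdX Flush; mem=39
  op21 P0: load  L0 → S/S/S on L0; bus BusRd; mem=45
  op22 P1: store L1 := 49 → I/M/I on L1; bus BusRdX Flush; mem=99
  op23 P2: store L1 := 81 → I/I/M on L1; bus BusRdX Flush; mem=49
  op24 P1: load  L0 → S/S/S on L0; bus (none); mem=45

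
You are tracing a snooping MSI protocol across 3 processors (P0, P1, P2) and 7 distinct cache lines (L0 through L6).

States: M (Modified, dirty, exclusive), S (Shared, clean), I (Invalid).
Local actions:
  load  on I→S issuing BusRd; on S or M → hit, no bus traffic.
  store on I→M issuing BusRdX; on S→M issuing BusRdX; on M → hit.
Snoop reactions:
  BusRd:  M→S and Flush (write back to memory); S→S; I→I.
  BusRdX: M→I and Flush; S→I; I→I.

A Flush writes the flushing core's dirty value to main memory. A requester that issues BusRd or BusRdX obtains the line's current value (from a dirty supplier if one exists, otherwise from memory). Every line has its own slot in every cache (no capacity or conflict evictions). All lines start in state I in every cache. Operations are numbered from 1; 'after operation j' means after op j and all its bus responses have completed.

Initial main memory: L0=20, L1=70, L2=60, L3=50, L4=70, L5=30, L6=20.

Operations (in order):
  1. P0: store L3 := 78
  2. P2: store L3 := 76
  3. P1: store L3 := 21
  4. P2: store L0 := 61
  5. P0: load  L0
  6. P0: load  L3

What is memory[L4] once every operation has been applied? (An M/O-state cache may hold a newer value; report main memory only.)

memory[L4] = 70

1. P0: store L3 := 78  bus=[BusRdX]  L3: P0=M P1=I P2=I  mem[L3]=50
2. P2: store L3 := 76  bus=[BusRdX,Flush]  L3: P0=I P1=I P2=M  mem[L3]=78
3. P1: store L3 := 21  bus=[BusRdX,Flush]  L3: P0=I P1=M P2=I  mem[L3]=76
4. P2: store L0 := 61  bus=[BusRdX]  L0: P0=I P1=I P2=M  mem[L0]=20
5. P0: load  L0  bus=[BusRd,Flush]  L0: P0=S P1=I P2=S  mem[L0]=61
6. P0: load  L3  bus=[BusRd,Flush]  L3: P0=S P1=S P2=I  mem[L3]=21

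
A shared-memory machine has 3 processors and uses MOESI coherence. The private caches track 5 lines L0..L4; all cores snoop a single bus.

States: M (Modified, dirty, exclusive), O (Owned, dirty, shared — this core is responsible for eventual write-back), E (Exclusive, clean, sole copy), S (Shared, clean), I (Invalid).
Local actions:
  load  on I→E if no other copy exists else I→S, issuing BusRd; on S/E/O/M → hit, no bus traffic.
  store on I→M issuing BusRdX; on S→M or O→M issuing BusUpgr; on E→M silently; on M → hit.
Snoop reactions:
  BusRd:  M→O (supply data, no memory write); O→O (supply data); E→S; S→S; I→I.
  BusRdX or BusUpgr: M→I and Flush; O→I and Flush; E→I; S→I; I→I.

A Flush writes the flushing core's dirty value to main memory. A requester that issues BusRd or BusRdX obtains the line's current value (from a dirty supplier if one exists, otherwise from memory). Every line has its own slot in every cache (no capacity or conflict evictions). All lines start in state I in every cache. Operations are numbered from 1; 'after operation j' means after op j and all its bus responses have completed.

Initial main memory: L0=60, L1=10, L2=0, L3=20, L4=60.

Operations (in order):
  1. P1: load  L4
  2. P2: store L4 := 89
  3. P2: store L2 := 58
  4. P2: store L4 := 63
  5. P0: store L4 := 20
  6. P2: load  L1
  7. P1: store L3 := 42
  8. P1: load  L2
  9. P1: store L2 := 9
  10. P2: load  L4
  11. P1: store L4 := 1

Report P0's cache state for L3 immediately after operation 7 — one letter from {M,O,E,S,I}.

  op1 P1: load  L4 → I/E/I on L4; bus BusRd; mem=60
  op2 P2: store L4 := 89 → I/I/M on L4; bus BusRdX; mem=60
  op3 P2: store L2 := 58 → I/I/M on L2; bus BusRdX; mem=0
  op4 P2: store L4 := 63 → I/I/M on L4; bus (none); mem=60
  op5 P0: store L4 := 20 → M/I/I on L4; bus BusRdX Flush; mem=63
  op6 P2: load  L1 → I/I/E on L1; bus BusRd; mem=10
  op7 P1: store L3 := 42 → I/M/I on L3; bus BusRdX; mem=20
  op8 P1: load  L2 → I/S/O on L2; bus BusRd; mem=0
  op9 P1: store L2 := 9 → I/M/I on L2; bus BusUpgr Flush; mem=58
  op10 P2: load  L4 → O/I/S on L4; bus BusRd; mem=63
  op11 P1: store L4 := 1 → I/M/I on L4; bus BusRdX Flush; mem=20

state = I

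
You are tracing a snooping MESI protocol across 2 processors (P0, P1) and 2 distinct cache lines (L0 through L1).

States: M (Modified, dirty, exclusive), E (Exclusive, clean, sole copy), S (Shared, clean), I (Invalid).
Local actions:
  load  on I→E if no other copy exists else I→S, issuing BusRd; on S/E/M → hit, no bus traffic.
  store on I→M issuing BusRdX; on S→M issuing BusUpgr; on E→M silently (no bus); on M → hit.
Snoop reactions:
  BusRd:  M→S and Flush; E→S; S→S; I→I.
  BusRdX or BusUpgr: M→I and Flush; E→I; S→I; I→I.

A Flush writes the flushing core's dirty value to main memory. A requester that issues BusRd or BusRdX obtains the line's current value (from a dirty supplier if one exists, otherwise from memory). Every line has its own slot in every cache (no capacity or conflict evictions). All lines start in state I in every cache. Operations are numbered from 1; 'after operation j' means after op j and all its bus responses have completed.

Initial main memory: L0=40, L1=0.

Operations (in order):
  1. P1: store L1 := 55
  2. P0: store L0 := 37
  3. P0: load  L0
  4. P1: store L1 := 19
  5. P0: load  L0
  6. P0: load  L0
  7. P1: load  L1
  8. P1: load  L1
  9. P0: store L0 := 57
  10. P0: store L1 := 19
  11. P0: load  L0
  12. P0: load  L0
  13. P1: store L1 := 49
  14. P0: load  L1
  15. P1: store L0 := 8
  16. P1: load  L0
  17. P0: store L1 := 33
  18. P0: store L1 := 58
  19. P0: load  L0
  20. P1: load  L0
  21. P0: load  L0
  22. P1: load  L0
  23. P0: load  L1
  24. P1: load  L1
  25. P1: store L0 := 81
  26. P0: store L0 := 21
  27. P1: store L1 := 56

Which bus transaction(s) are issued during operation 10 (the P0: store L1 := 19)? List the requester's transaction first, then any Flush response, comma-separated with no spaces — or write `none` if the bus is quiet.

1. P1: store L1 := 55  bus=[BusRdX]  L1: P0=I P1=M  mem[L1]=0
2. P0: store L0 := 37  bus=[BusRdX]  L0: P0=M P1=I  mem[L0]=40
3. P0: load  L0  bus=[-]  L0: P0=M P1=I  mem[L0]=40
4. P1: store L1 := 19  bus=[-]  L1: P0=I P1=M  mem[L1]=0
5. P0: load  L0  bus=[-]  L0: P0=M P1=I  mem[L0]=40
6. P0: load  L0  bus=[-]  L0: P0=M P1=I  mem[L0]=40
7. P1: load  L1  bus=[-]  L1: P0=I P1=M  mem[L1]=0
8. P1: load  L1  bus=[-]  L1: P0=I P1=M  mem[L1]=0
9. P0: store L0 := 57  bus=[-]  L0: P0=M P1=I  mem[L0]=40
10. P0: store L1 := 19  bus=[BusRdX,Flush]  L1: P0=M P1=I  mem[L1]=19
11. P0: load  L0  bus=[-]  L0: P0=M P1=I  mem[L0]=40
12. P0: load  L0  bus=[-]  L0: P0=M P1=I  mem[L0]=40
13. P1: store L1 := 49  bus=[BusRdX,Flush]  L1: P0=I P1=M  mem[L1]=19
14. P0: load  L1  bus=[BusRd,Flush]  L1: P0=S P1=S  mem[L1]=49
15. P1: store L0 := 8  bus=[BusRdX,Flush]  L0: P0=I P1=M  mem[L0]=57
16. P1: load  L0  bus=[-]  L0: P0=I P1=M  mem[L0]=57
17. P0: store L1 := 33  bus=[BusUpgr]  L1: P0=M P1=I  mem[L1]=49
18. P0: store L1 := 58  bus=[-]  L1: P0=M P1=I  mem[L1]=49
19. P0: load  L0  bus=[BusRd,Flush]  L0: P0=S P1=S  mem[L0]=8
20. P1: load  L0  bus=[-]  L0: P0=S P1=S  mem[L0]=8
21. P0: load  L0  bus=[-]  L0: P0=S P1=S  mem[L0]=8
22. P1: load  L0  bus=[-]  L0: P0=S P1=S  mem[L0]=8
23. P0: load  L1  bus=[-]  L1: P0=M P1=I  mem[L1]=49
24. P1: load  L1  bus=[BusRd,Flush]  L1: P0=S P1=S  mem[L1]=58
25. P1: store L0 := 81  bus=[BusUpgr]  L0: P0=I P1=M  mem[L0]=8
26. P0: store L0 := 21  bus=[BusRdX,Flush]  L0: P0=M P1=I  mem[L0]=81
27. P1: store L1 := 56  bus=[BusUpgr]  L1: P0=I P1=M  mem[L1]=58

bus = BusRdX,Flush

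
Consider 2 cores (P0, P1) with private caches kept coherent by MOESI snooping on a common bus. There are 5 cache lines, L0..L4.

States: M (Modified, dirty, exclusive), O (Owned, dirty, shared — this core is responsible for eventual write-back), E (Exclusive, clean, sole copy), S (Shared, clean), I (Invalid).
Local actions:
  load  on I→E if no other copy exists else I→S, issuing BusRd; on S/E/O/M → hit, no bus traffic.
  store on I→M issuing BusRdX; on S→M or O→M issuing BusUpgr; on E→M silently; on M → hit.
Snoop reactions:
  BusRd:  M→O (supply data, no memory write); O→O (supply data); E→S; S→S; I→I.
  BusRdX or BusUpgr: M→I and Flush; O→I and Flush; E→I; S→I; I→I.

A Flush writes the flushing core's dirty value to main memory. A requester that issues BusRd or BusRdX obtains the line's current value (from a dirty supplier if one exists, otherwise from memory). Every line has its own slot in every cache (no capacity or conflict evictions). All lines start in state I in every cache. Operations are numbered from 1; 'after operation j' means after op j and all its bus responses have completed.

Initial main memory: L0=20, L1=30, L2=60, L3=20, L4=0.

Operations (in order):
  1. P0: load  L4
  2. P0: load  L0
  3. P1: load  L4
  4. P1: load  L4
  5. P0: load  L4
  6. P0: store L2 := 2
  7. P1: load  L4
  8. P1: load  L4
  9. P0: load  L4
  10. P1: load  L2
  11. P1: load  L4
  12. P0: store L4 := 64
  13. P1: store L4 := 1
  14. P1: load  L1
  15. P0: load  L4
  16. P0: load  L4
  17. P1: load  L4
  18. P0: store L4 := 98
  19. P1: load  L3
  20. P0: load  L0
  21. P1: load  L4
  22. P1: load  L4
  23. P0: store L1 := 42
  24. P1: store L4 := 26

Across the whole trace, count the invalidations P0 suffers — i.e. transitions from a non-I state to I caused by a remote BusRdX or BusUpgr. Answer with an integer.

invalidations = 2

step 1: P0: load  L4  ⟶  EI  (L4)  txn=BusRd  M[L4]=0
step 2: P0: load  L0  ⟶  EI  (L0)  txn=BusRd  M[L0]=20
step 3: P1: load  L4  ⟶  SS  (L4)  txn=BusRd  M[L4]=0
step 4: P1: load  L4  ⟶  SS  (L4)  txn=∅  M[L4]=0
step 5: P0: load  L4  ⟶  SS  (L4)  txn=∅  M[L4]=0
step 6: P0: store L2 := 2  ⟶  MI  (L2)  txn=BusRdX  M[L2]=60
step 7: P1: load  L4  ⟶  SS  (L4)  txn=∅  M[L4]=0
step 8: P1: load  L4  ⟶  SS  (L4)  txn=∅  M[L4]=0
step 9: P0: load  L4  ⟶  SS  (L4)  txn=∅  M[L4]=0
step 10: P1: load  L2  ⟶  OS  (L2)  txn=BusRd  M[L2]=60
step 11: P1: load  L4  ⟶  SS  (L4)  txn=∅  M[L4]=0
step 12: P0: store L4 := 64  ⟶  MI  (L4)  txn=BusUpgr  M[L4]=0
step 13: P1: store L4 := 1  ⟶  IM  (L4)  txn=BusRdX+Flush  M[L4]=64
step 14: P1: load  L1  ⟶  IE  (L1)  txn=BusRd  M[L1]=30
step 15: P0: load  L4  ⟶  SO  (L4)  txn=BusRd  M[L4]=64
step 16: P0: load  L4  ⟶  SO  (L4)  txn=∅  M[L4]=64
step 17: P1: load  L4  ⟶  SO  (L4)  txn=∅  M[L4]=64
step 18: P0: store L4 := 98  ⟶  MI  (L4)  txn=BusUpgr+Flush  M[L4]=1
step 19: P1: load  L3  ⟶  IE  (L3)  txn=BusRd  M[L3]=20
step 20: P0: load  L0  ⟶  EI  (L0)  txn=∅  M[L0]=20
step 21: P1: load  L4  ⟶  OS  (L4)  txn=BusRd  M[L4]=1
step 22: P1: load  L4  ⟶  OS  (L4)  txn=∅  M[L4]=1
step 23: P0: store L1 := 42  ⟶  MI  (L1)  txn=BusRdX  M[L1]=30
step 24: P1: store L4 := 26  ⟶  IM  (L4)  txn=BusUpgr+Flush  M[L4]=98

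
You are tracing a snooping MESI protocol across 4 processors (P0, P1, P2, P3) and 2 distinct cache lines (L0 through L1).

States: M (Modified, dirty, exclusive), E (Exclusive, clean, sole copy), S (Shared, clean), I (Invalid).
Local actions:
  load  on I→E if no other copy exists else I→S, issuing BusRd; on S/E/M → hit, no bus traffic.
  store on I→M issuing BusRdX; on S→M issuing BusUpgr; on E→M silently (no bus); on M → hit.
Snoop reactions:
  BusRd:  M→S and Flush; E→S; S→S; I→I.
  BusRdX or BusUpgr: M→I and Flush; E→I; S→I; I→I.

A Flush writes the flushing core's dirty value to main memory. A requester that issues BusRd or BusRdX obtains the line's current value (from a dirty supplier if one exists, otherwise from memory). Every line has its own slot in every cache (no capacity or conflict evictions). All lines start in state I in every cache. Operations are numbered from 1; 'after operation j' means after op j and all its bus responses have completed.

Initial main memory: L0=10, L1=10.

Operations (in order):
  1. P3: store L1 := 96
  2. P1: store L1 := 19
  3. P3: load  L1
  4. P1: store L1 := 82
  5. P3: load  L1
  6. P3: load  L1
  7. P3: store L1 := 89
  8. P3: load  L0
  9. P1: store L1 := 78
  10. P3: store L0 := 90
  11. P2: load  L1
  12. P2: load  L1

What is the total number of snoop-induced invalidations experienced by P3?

invalidations = 3

[1] P3: store L1 := 96 | P0:I, P1:I, P2:I, P3:M(96) | bus: BusRdX
[2] P1: store L1 := 19 | P0:I, P1:M(19), P2:I, P3:I | bus: BusRdX,Flush
[3] P3: load  L1 | P0:I, P1:S(19), P2:I, P3:S(19) | bus: BusRd,Flush
[4] P1: store L1 := 82 | P0:I, P1:M(82), P2:I, P3:I | bus: BusUpgr
[5] P3: load  L1 | P0:I, P1:S(82), P2:I, P3:S(82) | bus: BusRd,Flush
[6] P3: load  L1 | P0:I, P1:S(82), P2:I, P3:S(82) | bus: none
[7] P3: store L1 := 89 | P0:I, P1:I, P2:I, P3:M(89) | bus: BusUpgr
[8] P3: load  L0 | P0:I, P1:I, P2:I, P3:E(10) | bus: BusRd
[9] P1: store L1 := 78 | P0:I, P1:M(78), P2:I, P3:I | bus: BusRdX,Flush
[10] P3: store L0 := 90 | P0:I, P1:I, P2:I, P3:M(90) | bus: none
[11] P2: load  L1 | P0:I, P1:S(78), P2:S(78), P3:I | bus: BusRd,Flush
[12] P2: load  L1 | P0:I, P1:S(78), P2:S(78), P3:I | bus: none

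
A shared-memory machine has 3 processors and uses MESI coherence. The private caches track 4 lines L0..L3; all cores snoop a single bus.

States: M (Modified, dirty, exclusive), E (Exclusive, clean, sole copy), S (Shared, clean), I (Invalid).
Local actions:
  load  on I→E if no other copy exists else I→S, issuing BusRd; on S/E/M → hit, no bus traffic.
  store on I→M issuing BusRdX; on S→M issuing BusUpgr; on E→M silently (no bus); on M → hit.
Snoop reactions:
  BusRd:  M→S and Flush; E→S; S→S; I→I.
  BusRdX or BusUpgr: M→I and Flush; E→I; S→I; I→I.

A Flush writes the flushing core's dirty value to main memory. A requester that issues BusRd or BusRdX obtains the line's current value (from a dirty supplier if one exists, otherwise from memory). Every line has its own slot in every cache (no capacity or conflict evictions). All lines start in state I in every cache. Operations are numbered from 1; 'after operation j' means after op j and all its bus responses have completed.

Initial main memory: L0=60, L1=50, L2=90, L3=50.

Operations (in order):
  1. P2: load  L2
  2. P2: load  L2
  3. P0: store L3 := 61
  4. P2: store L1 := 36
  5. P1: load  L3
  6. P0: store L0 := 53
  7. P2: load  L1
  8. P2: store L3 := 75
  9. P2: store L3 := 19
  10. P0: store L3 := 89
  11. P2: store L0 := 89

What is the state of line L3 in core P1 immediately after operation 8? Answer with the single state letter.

step 1: P2: load  L2  ⟶  IIE  (L2)  txn=BusRd  M[L2]=90
step 2: P2: load  L2  ⟶  IIE  (L2)  txn=∅  M[L2]=90
step 3: P0: store L3 := 61  ⟶  MII  (L3)  txn=BusRdX  M[L3]=50
step 4: P2: store L1 := 36  ⟶  IIM  (L1)  txn=BusRdX  M[L1]=50
step 5: P1: load  L3  ⟶  SSI  (L3)  txn=BusRd+Flush  M[L3]=61
step 6: P0: store L0 := 53  ⟶  MII  (L0)  txn=BusRdX  M[L0]=60
step 7: P2: load  L1  ⟶  IIM  (L1)  txn=∅  M[L1]=50
step 8: P2: store L3 := 75  ⟶  IIM  (L3)  txn=BusRdX  M[L3]=61
step 9: P2: store L3 := 19  ⟶  IIM  (L3)  txn=∅  M[L3]=61
step 10: P0: store L3 := 89  ⟶  MII  (L3)  txn=BusRdX+Flush  M[L3]=19
step 11: P2: store L0 := 89  ⟶  IIM  (L0)  txn=BusRdX+Flush  M[L0]=53

state = I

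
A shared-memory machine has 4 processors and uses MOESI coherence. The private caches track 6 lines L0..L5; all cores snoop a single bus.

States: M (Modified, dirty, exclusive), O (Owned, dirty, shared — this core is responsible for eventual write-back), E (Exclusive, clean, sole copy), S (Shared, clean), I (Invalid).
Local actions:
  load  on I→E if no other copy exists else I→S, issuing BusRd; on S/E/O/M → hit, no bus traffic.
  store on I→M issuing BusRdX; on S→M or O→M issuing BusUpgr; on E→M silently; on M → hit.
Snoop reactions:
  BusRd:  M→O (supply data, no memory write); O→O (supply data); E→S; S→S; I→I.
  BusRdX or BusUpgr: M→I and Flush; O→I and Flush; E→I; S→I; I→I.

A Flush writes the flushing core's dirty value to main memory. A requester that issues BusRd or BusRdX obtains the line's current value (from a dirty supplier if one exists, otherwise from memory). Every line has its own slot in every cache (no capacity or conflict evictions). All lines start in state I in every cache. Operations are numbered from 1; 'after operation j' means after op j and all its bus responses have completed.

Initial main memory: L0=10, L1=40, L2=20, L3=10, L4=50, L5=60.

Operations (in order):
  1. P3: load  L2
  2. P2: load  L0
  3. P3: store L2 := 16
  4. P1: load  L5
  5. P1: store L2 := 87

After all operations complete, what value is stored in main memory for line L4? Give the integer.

memory[L4] = 50

step 1: P3: load  L2  ⟶  IIIE  (L2)  txn=BusRd  M[L2]=20
step 2: P2: load  L0  ⟶  IIEI  (L0)  txn=BusRd  M[L0]=10
step 3: P3: store L2 := 16  ⟶  IIIM  (L2)  txn=∅  M[L2]=20
step 4: P1: load  L5  ⟶  IEII  (L5)  txn=BusRd  M[L5]=60
step 5: P1: store L2 := 87  ⟶  IMII  (L2)  txn=BusRdX+Flush  M[L2]=16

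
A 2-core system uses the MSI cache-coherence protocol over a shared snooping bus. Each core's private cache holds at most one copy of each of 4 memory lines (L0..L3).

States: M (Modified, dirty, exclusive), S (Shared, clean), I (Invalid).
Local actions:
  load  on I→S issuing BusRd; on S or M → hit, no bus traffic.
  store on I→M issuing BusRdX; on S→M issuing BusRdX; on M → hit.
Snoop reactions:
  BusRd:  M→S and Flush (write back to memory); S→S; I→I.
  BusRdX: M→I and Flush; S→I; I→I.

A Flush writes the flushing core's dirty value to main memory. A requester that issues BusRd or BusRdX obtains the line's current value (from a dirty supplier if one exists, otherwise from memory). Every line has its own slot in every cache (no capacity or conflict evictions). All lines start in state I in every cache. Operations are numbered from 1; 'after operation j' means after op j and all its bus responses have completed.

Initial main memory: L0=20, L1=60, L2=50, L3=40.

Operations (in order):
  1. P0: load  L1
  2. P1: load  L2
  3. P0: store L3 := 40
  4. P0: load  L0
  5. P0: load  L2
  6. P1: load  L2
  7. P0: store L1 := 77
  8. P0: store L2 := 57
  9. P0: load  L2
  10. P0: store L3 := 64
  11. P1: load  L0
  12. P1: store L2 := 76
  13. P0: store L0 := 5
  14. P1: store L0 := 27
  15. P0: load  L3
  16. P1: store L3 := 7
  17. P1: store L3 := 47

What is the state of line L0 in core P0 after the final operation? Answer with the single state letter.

  op1 P0: load  L1 → S/I on L1; bus BusRd; mem=60
  op2 P1: load  L2 → I/S on L2; bus BusRd; mem=50
  op3 P0: store L3 := 40 → M/I on L3; bus BusRdX; mem=40
  op4 P0: load  L0 → S/I on L0; bus BusRd; mem=20
  op5 P0: load  L2 → S/S on L2; bus BusRd; mem=50
  op6 P1: load  L2 → S/S on L2; bus (none); mem=50
  op7 P0: store L1 := 77 → M/I on L1; bus BusRdX; mem=60
  op8 P0: store L2 := 57 → M/I on L2; bus BusRdX; mem=50
  op9 P0: load  L2 → M/I on L2; bus (none); mem=50
  op10 P0: store L3 := 64 → M/I on L3; bus (none); mem=40
  op11 P1: load  L0 → S/S on L0; bus BusRd; mem=20
  op12 P1: store L2 := 76 → I/M on L2; bus BusRdX Flush; mem=57
  op13 P0: store L0 := 5 → M/I on L0; bus BusRdX; mem=20
  op14 P1: store L0 := 27 → I/M on L0; bus BusRdX Flush; mem=5
  op15 P0: load  L3 → M/I on L3; bus (none); mem=40
  op16 P1: store L3 := 7 → I/M on L3; bus BusRdX Flush; mem=64
  op17 P1: store L3 := 47 → I/M on L3; bus (none); mem=64

state = I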